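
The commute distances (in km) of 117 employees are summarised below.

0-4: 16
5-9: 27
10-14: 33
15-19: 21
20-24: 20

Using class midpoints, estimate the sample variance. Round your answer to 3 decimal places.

41.372

Midpoints: 2, 7, 12, 17, 22
n = 117, Σfm = 1414, mean = 12.0855
Σfm² = 21888
Σf(m − x̄)² = Σfm² − (Σfm)²/n = 21888 − 1414²/117 = 4799.1453
Sample variance = 4799.1453 / 116 = 41.3719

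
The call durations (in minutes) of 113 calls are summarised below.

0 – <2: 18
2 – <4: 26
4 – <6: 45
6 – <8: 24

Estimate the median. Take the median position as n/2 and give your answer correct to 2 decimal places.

4.56

Cumulative frequencies: 18, 44, 89, 113
n = 113; position = n/2 = 56.5.
This falls in the class 4 – <6: L = 4, F = 44, f = 45, h = 2.
Median ≈ 4 + ((56.5 − 44) / 45) × 2 = 4.5556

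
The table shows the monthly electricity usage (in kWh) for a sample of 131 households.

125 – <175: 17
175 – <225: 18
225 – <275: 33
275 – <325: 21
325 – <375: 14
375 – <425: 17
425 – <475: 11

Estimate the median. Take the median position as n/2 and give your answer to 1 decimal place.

271.2

Cumulative frequencies: 17, 35, 68, 89, 103, 120, 131
n = 131; position = n/2 = 65.5.
This falls in the class 225 – <275: L = 225, F = 35, f = 33, h = 50.
Median ≈ 225 + ((65.5 − 35) / 33) × 50 = 271.2121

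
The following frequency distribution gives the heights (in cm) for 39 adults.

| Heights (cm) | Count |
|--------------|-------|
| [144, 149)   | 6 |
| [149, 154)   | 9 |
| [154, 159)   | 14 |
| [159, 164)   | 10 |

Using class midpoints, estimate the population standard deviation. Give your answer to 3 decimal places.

5.057

Midpoints: 146.5, 151.5, 156.5, 161.5
n = 39, Σfm = 6048.5, mean = 155.0897
Σfm² = 939057.75
Σf(m − x̄)² = Σfm² − (Σfm)²/n = 939057.75 − 6048.5²/39 = 997.4359
Population variance = 997.4359 / 39 = 25.5753
Standard deviation = √25.5753 = 5.0572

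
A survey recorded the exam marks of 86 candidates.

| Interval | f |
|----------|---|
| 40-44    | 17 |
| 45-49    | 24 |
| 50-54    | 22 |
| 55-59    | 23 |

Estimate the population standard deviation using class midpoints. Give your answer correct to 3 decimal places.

5.412

Midpoints: 42, 47, 52, 57
n = 86, Σfm = 4297, mean = 49.9651
Σfm² = 217219
Σf(m − x̄)² = Σfm² − (Σfm)²/n = 217219 − 4297²/86 = 2518.8953
Population variance = 2518.8953 / 86 = 29.2895
Standard deviation = √29.2895 = 5.4120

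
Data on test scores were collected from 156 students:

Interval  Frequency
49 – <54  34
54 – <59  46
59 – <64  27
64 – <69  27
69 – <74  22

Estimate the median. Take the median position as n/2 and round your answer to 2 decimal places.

58.78

Cumulative frequencies: 34, 80, 107, 134, 156
n = 156; position = n/2 = 78.
This falls in the class 54 – <59: L = 54, F = 34, f = 46, h = 5.
Median ≈ 54 + ((78 − 34) / 46) × 5 = 58.7826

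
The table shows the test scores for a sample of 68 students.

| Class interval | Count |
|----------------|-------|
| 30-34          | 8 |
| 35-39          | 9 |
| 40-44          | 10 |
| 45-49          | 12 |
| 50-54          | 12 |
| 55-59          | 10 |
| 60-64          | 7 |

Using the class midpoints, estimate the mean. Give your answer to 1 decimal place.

Midpoints: 32, 37, 42, 47, 52, 57, 62
Σfm = 8×32 + 9×37 + 10×42 + 12×47 + 12×52 + 10×57 + 7×62 = 3201
n = Σf = 68
Mean = 3201 / 68 = 47.0735

47.1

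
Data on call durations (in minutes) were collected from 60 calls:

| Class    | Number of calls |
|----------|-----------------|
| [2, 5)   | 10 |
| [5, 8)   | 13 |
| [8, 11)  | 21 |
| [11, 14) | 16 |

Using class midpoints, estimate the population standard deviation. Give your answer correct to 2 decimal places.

3.10

Midpoints: 3.5, 6.5, 9.5, 12.5
n = 60, Σfm = 519, mean = 8.6500
Σfm² = 5067
Σf(m − x̄)² = Σfm² − (Σfm)²/n = 5067 − 519²/60 = 577.6500
Population variance = 577.6500 / 60 = 9.6275
Standard deviation = √9.6275 = 3.1028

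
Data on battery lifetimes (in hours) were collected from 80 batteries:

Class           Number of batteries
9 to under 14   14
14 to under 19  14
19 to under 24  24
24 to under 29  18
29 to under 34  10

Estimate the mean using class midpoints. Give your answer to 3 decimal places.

21.250

Midpoints: 11.5, 16.5, 21.5, 26.5, 31.5
Σfm = 14×11.5 + 14×16.5 + 24×21.5 + 18×26.5 + 10×31.5 = 1700
n = Σf = 80
Mean = 1700 / 80 = 21.2500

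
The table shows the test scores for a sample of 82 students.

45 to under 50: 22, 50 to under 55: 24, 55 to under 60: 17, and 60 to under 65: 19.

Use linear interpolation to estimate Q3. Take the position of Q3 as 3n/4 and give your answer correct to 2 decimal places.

59.56

Cumulative frequencies: 22, 46, 63, 82
n = 82; position = 3n/4 = 61.5.
This falls in the class 55 to under 60: L = 55, F = 46, f = 17, h = 5.
Upper quartile ≈ 55 + ((61.5 − 46) / 17) × 5 = 59.5588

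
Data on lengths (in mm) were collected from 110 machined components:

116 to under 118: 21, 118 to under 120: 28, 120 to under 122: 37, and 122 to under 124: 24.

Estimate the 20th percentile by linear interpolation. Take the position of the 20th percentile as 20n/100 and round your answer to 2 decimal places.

Cumulative frequencies: 21, 49, 86, 110
n = 110; position = 20n/100 = 22.
This falls in the class 118 to under 120: L = 118, F = 21, f = 28, h = 2.
20th percentile ≈ 118 + ((22 − 21) / 28) × 2 = 118.0714

118.07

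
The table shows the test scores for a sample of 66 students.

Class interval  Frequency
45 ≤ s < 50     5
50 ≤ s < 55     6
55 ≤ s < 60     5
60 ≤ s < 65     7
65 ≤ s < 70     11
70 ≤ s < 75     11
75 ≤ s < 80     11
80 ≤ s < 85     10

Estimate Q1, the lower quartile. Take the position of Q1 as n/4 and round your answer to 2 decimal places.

60.36

Cumulative frequencies: 5, 11, 16, 23, 34, 45, 56, 66
n = 66; position = n/4 = 16.5.
This falls in the class 60 ≤ s < 65: L = 60, F = 16, f = 7, h = 5.
Lower quartile ≈ 60 + ((16.5 − 16) / 7) × 5 = 60.3571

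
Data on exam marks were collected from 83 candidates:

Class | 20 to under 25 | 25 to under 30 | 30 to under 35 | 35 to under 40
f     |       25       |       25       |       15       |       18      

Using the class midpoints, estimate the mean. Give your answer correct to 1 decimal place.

29.1

Midpoints: 22.5, 27.5, 32.5, 37.5
Σfm = 25×22.5 + 25×27.5 + 15×32.5 + 18×37.5 = 2412.5
n = Σf = 83
Mean = 2412.5 / 83 = 29.0663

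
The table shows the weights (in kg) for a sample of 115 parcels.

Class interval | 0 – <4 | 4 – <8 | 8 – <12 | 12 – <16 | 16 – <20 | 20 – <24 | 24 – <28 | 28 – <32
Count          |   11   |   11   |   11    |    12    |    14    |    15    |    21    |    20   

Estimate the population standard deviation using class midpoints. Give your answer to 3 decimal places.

Midpoints: 2, 6, 10, 14, 18, 22, 26, 30
n = 115, Σfm = 2094, mean = 18.2087
Σfm² = 47884
Σf(m − x̄)² = Σfm² − (Σfm)²/n = 47884 − 2094²/115 = 9754.9913
Population variance = 9754.9913 / 115 = 84.8260
Standard deviation = √84.8260 = 9.2101

9.210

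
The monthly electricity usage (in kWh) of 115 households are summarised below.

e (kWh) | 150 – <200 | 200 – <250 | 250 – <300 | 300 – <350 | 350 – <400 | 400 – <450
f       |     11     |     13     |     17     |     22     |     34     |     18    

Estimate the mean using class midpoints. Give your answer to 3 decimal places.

Midpoints: 175, 225, 275, 325, 375, 425
Σfm = 11×175 + 13×225 + 17×275 + 22×325 + 34×375 + 18×425 = 37075
n = Σf = 115
Mean = 37075 / 115 = 322.3913

322.391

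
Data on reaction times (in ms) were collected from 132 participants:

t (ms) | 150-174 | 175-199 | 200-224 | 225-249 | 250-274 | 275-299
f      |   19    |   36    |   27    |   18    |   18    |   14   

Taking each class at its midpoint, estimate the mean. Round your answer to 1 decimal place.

216.2

Midpoints: 162, 187, 212, 237, 262, 287
Σfm = 19×162 + 36×187 + 27×212 + 18×237 + 18×262 + 14×287 = 28534
n = Σf = 132
Mean = 28534 / 132 = 216.1667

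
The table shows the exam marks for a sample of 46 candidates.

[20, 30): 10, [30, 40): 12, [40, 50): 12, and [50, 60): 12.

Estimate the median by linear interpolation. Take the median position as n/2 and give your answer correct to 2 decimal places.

40.83

Cumulative frequencies: 10, 22, 34, 46
n = 46; position = n/2 = 23.
This falls in the class [40, 50): L = 40, F = 22, f = 12, h = 10.
Median ≈ 40 + ((23 − 22) / 12) × 10 = 40.8333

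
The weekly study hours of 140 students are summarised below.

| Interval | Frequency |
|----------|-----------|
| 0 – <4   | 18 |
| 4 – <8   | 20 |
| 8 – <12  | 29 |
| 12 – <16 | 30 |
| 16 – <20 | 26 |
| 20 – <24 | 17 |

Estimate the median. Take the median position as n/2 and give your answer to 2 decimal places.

12.40

Cumulative frequencies: 18, 38, 67, 97, 123, 140
n = 140; position = n/2 = 70.
This falls in the class 12 – <16: L = 12, F = 67, f = 30, h = 4.
Median ≈ 12 + ((70 − 67) / 30) × 4 = 12.4000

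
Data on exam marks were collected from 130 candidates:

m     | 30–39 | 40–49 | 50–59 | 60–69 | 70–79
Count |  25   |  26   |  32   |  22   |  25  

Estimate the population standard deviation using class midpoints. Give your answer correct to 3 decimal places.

13.808

Midpoints: 34.5, 44.5, 54.5, 64.5, 74.5
n = 130, Σfm = 7045, mean = 54.1923
Σfm² = 406572.5
Σf(m − x̄)² = Σfm² − (Σfm)²/n = 406572.5 − 7045²/130 = 24787.6923
Population variance = 24787.6923 / 130 = 190.6746
Standard deviation = √190.6746 = 13.8085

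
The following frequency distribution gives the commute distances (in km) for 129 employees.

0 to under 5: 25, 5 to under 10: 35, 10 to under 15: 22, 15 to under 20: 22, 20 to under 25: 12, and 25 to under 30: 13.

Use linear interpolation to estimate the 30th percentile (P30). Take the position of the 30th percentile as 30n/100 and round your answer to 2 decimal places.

Cumulative frequencies: 25, 60, 82, 104, 116, 129
n = 129; position = 30n/100 = 38.7.
This falls in the class 5 to under 10: L = 5, F = 25, f = 35, h = 5.
30th percentile ≈ 5 + ((38.7 − 25) / 35) × 5 = 6.9571

6.96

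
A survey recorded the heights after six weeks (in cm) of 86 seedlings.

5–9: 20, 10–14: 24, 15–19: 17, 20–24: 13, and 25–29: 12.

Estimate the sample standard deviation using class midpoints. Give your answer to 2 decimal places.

6.79

Midpoints: 7, 12, 17, 22, 27
n = 86, Σfm = 1327, mean = 15.4302
Σfm² = 24389
Σf(m − x̄)² = Σfm² − (Σfm)²/n = 24389 − 1327²/86 = 3913.0814
Sample variance = 3913.0814 / 85 = 46.0363
Standard deviation = √46.0363 = 6.7850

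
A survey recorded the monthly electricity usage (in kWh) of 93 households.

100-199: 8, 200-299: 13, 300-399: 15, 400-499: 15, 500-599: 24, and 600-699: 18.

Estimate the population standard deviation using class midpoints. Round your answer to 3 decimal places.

158.871

Midpoints: 149.5, 249.5, 349.5, 449.5, 549.5, 649.5
n = 93, Σfm = 41303.5, mean = 444.1237
Σfm² = 20691173.25
Σf(m − x̄)² = Σfm² − (Σfm)²/n = 20691173.25 − 41303.5²/93 = 2347311.8280
Population variance = 2347311.8280 / 93 = 25239.9121
Standard deviation = √25239.9121 = 158.8707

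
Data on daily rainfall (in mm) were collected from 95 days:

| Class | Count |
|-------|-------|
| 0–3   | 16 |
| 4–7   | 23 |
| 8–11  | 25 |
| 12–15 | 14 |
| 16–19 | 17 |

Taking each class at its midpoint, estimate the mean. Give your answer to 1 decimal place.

Midpoints: 1.5, 5.5, 9.5, 13.5, 17.5
Σfm = 16×1.5 + 23×5.5 + 25×9.5 + 14×13.5 + 17×17.5 = 874.5
n = Σf = 95
Mean = 874.5 / 95 = 9.2053

9.2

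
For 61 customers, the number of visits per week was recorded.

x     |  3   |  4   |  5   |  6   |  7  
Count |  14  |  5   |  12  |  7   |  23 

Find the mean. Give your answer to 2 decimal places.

5.33

Values: 3, 4, 5, 6, 7
Σfx = 14×3 + 5×4 + 12×5 + 7×6 + 23×7 = 325
n = Σf = 61
Mean = 325 / 61 = 5.3279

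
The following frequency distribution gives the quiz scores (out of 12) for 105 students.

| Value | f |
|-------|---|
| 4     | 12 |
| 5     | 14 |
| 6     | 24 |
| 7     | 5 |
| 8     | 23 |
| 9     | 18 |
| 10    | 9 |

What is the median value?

Cumulative frequencies: 12, 26, 50, 55, 78, 96, 105
n = 105, so the median is the value in position (n+1)/2 = 53.
Position 53 falls at value 7.

7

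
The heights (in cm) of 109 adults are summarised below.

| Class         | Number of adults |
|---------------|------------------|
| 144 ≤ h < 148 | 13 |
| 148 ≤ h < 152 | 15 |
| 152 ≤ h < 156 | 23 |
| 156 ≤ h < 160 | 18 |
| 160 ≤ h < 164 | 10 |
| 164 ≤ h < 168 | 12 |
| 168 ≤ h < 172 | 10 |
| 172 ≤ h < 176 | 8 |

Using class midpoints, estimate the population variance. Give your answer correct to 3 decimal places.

69.850

Midpoints: 146, 150, 154, 158, 162, 166, 170, 174
n = 109, Σfm = 17238, mean = 158.1468
Σfm² = 2733748
Σf(m − x̄)² = Σfm² − (Σfm)²/n = 2733748 − 17238²/109 = 7613.6514
Population variance = 7613.6514 / 109 = 69.8500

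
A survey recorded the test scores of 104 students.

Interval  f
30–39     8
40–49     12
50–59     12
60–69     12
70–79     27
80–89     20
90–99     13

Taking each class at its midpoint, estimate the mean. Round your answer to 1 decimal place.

Midpoints: 34.5, 44.5, 54.5, 64.5, 74.5, 84.5, 94.5
Σfm = 8×34.5 + 12×44.5 + 12×54.5 + 12×64.5 + 27×74.5 + 20×84.5 + 13×94.5 = 7168
n = Σf = 104
Mean = 7168 / 104 = 68.9231

68.9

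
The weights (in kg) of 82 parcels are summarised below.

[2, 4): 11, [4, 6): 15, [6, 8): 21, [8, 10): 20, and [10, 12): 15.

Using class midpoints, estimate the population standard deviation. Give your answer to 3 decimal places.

Midpoints: 3, 5, 7, 9, 11
n = 82, Σfm = 600, mean = 7.3171
Σfm² = 4938
Σf(m − x̄)² = Σfm² − (Σfm)²/n = 4938 − 600²/82 = 547.7561
Population variance = 547.7561 / 82 = 6.6800
Standard deviation = √6.6800 = 2.5846

2.585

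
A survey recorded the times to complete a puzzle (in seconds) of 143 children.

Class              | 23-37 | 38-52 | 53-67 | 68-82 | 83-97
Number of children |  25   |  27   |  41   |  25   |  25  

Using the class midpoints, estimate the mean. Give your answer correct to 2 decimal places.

59.79

Midpoints: 30, 45, 60, 75, 90
Σfm = 25×30 + 27×45 + 41×60 + 25×75 + 25×90 = 8550
n = Σf = 143
Mean = 8550 / 143 = 59.7902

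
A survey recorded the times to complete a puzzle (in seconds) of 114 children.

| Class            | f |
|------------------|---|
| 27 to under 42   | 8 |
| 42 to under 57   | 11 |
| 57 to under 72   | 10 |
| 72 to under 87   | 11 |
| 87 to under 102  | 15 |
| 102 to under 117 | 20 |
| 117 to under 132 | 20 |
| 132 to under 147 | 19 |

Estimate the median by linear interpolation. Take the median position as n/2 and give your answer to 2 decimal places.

103.50

Cumulative frequencies: 8, 19, 29, 40, 55, 75, 95, 114
n = 114; position = n/2 = 57.
This falls in the class 102 to under 117: L = 102, F = 55, f = 20, h = 15.
Median ≈ 102 + ((57 − 55) / 20) × 15 = 103.5000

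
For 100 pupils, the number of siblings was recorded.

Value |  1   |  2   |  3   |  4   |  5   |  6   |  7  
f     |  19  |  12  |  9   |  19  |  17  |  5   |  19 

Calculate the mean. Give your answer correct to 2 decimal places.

Values: 1, 2, 3, 4, 5, 6, 7
Σfx = 19×1 + 12×2 + 9×3 + 19×4 + 17×5 + 5×6 + 19×7 = 394
n = Σf = 100
Mean = 394 / 100 = 3.9400

3.94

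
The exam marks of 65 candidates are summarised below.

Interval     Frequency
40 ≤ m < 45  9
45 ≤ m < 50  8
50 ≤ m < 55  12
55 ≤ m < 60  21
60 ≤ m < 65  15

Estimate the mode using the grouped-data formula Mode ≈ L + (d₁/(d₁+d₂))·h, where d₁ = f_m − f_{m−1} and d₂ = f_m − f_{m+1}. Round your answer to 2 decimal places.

58.00

Modal class: 55 ≤ m < 60 (highest frequency 21).
d₁ = 21 − 12 = 9, d₂ = 21 − 15 = 6
Mode ≈ 55 + (9/(9+6)) × 5 = 55 + 3.0000 = 58.0000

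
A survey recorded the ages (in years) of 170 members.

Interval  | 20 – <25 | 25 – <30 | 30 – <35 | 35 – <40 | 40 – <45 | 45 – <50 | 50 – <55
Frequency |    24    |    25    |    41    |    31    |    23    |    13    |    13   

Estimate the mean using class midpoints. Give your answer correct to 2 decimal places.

35.29

Midpoints: 22.5, 27.5, 32.5, 37.5, 42.5, 47.5, 52.5
Σfm = 24×22.5 + 25×27.5 + 41×32.5 + 31×37.5 + 23×42.5 + 13×47.5 + 13×52.5 = 6000
n = Σf = 170
Mean = 6000 / 170 = 35.2941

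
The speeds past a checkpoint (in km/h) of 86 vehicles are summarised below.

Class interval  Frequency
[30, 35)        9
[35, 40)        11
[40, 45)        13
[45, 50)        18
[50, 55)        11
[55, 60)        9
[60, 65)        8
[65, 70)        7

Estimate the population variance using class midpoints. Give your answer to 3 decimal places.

Midpoints: 32.5, 37.5, 42.5, 47.5, 52.5, 57.5, 62.5, 67.5
n = 86, Σfm = 4180, mean = 48.6047
Σfm² = 212287.5
Σf(m − x̄)² = Σfm² − (Σfm)²/n = 212287.5 − 4180²/86 = 9120.0581
Population variance = 9120.0581 / 86 = 106.0472

106.047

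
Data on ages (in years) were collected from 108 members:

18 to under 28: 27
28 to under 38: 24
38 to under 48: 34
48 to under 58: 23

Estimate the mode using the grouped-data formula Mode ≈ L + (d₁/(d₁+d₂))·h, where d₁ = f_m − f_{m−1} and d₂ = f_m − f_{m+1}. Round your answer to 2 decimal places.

42.76

Modal class: 38 to under 48 (highest frequency 34).
d₁ = 34 − 24 = 10, d₂ = 34 − 23 = 11
Mode ≈ 38 + (10/(10+11)) × 10 = 38 + 4.7619 = 42.7619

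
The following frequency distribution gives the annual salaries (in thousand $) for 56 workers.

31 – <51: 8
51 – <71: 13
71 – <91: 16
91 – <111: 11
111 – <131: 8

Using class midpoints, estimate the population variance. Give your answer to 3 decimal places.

Midpoints: 41, 61, 81, 101, 121
n = 56, Σfm = 4496, mean = 80.2857
Σfm² = 396136
Σf(m − x̄)² = Σfm² − (Σfm)²/n = 396136 − 4496²/56 = 35171.4286
Population variance = 35171.4286 / 56 = 628.0612

628.061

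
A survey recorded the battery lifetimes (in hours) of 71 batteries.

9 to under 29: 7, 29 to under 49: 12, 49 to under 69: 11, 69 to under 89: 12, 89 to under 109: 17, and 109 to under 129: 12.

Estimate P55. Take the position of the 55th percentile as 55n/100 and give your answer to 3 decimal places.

84.083

Cumulative frequencies: 7, 19, 30, 42, 59, 71
n = 71; position = 55n/100 = 39.05.
This falls in the class 69 to under 89: L = 69, F = 30, f = 12, h = 20.
55th percentile ≈ 69 + ((39.05 − 30) / 12) × 20 = 84.0833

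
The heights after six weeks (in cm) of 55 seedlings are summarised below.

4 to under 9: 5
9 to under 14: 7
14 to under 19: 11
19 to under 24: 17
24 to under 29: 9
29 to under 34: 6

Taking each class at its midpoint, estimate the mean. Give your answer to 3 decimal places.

Midpoints: 6.5, 11.5, 16.5, 21.5, 26.5, 31.5
Σfm = 5×6.5 + 7×11.5 + 11×16.5 + 17×21.5 + 9×26.5 + 6×31.5 = 1087.5
n = Σf = 55
Mean = 1087.5 / 55 = 19.7727

19.773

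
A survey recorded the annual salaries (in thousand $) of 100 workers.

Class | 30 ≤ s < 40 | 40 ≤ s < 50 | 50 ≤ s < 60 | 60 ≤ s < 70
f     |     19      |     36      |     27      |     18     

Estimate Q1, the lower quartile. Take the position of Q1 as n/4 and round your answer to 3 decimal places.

Cumulative frequencies: 19, 55, 82, 100
n = 100; position = n/4 = 25.
This falls in the class 40 ≤ s < 50: L = 40, F = 19, f = 36, h = 10.
Lower quartile ≈ 40 + ((25 − 19) / 36) × 10 = 41.6667

41.667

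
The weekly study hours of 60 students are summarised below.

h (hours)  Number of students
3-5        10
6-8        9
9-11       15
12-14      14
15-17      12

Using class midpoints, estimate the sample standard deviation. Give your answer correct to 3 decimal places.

Midpoints: 4, 7, 10, 13, 16
n = 60, Σfm = 627, mean = 10.4500
Σfm² = 7539
Σf(m − x̄)² = Σfm² − (Σfm)²/n = 7539 − 627²/60 = 986.8500
Sample variance = 986.8500 / 59 = 16.7263
Standard deviation = √16.7263 = 4.0898

4.090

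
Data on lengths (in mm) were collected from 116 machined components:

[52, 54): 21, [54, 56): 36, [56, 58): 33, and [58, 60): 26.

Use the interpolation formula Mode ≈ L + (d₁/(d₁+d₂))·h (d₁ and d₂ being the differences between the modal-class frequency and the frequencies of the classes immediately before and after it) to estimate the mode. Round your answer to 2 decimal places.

Modal class: [54, 56) (highest frequency 36).
d₁ = 36 − 21 = 15, d₂ = 36 − 33 = 3
Mode ≈ 54 + (15/(15+3)) × 2 = 54 + 1.6667 = 55.6667

55.67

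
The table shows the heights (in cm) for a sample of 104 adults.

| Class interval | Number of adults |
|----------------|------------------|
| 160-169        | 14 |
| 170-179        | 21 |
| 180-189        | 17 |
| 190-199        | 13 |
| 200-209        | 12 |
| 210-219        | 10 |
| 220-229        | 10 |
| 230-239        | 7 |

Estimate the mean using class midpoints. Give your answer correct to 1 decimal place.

193.4

Midpoints: 164.5, 174.5, 184.5, 194.5, 204.5, 214.5, 224.5, 234.5
Σfm = 14×164.5 + 21×174.5 + 17×184.5 + 13×194.5 + 12×204.5 + 10×214.5 + 10×224.5 + 7×234.5 = 20118
n = Σf = 104
Mean = 20118 / 104 = 193.4423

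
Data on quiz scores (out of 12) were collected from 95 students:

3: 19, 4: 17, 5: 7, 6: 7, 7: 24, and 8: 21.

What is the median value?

Cumulative frequencies: 19, 36, 43, 50, 74, 95
n = 95, so the median is the value in position (n+1)/2 = 48.
Position 48 falls at value 6.

6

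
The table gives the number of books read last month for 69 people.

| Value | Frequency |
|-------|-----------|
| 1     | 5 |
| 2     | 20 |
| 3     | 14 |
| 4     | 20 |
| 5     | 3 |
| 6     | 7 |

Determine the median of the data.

Cumulative frequencies: 5, 25, 39, 59, 62, 69
n = 69, so the median is the value in position (n+1)/2 = 35.
Position 35 falls at value 3.

3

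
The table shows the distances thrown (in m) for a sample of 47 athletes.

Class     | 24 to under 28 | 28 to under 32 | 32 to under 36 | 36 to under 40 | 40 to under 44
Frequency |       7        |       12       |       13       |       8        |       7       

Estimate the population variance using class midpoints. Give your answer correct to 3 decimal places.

25.756

Midpoints: 26, 30, 34, 38, 42
n = 47, Σfm = 1582, mean = 33.6596
Σfm² = 54460
Σf(m − x̄)² = Σfm² − (Σfm)²/n = 54460 − 1582²/47 = 1210.5532
Population variance = 1210.5532 / 47 = 25.7565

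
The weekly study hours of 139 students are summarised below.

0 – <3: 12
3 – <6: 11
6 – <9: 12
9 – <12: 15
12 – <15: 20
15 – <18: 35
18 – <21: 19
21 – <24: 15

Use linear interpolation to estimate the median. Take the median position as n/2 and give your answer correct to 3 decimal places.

Cumulative frequencies: 12, 23, 35, 50, 70, 105, 124, 139
n = 139; position = n/2 = 69.5.
This falls in the class 12 – <15: L = 12, F = 50, f = 20, h = 3.
Median ≈ 12 + ((69.5 − 50) / 20) × 3 = 14.9250

14.925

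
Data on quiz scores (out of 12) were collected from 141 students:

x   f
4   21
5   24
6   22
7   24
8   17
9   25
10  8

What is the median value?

Cumulative frequencies: 21, 45, 67, 91, 108, 133, 141
n = 141, so the median is the value in position (n+1)/2 = 71.
Position 71 falls at value 7.

7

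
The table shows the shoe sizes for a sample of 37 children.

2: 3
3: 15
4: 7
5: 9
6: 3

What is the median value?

4

Cumulative frequencies: 3, 18, 25, 34, 37
n = 37, so the median is the value in position (n+1)/2 = 19.
Position 19 falls at value 4.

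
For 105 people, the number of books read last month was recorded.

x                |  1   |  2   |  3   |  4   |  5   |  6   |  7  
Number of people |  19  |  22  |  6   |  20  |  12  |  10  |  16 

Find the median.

Cumulative frequencies: 19, 41, 47, 67, 79, 89, 105
n = 105, so the median is the value in position (n+1)/2 = 53.
Position 53 falls at value 4.

4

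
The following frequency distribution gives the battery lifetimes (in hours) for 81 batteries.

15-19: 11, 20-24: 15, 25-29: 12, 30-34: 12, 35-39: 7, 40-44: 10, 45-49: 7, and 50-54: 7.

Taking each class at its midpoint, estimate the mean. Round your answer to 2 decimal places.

Midpoints: 17, 22, 27, 32, 37, 42, 47, 52
Σfm = 11×17 + 15×22 + 12×27 + 12×32 + 7×37 + 10×42 + 7×47 + 7×52 = 2597
n = Σf = 81
Mean = 2597 / 81 = 32.0617

32.06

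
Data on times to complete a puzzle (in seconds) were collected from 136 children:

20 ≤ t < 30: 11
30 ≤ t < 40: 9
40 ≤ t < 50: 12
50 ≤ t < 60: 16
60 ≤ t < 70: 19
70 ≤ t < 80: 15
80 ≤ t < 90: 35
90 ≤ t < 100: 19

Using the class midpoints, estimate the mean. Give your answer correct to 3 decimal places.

67.279

Midpoints: 25, 35, 45, 55, 65, 75, 85, 95
Σfm = 11×25 + 9×35 + 12×45 + 16×55 + 19×65 + 15×75 + 35×85 + 19×95 = 9150
n = Σf = 136
Mean = 9150 / 136 = 67.2794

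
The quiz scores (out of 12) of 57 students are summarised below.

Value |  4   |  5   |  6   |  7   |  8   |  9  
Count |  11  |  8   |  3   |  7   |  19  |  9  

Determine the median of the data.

7

Cumulative frequencies: 11, 19, 22, 29, 48, 57
n = 57, so the median is the value in position (n+1)/2 = 29.
Position 29 falls at value 7.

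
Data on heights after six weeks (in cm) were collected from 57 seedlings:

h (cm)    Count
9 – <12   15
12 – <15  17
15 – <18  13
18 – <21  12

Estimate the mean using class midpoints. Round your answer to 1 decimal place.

Midpoints: 10.5, 13.5, 16.5, 19.5
Σfm = 15×10.5 + 17×13.5 + 13×16.5 + 12×19.5 = 835.5
n = Σf = 57
Mean = 835.5 / 57 = 14.6579

14.7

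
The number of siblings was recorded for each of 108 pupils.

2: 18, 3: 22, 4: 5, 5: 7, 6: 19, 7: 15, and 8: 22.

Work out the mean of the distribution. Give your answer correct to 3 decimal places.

Values: 2, 3, 4, 5, 6, 7, 8
Σfx = 18×2 + 22×3 + 5×4 + 7×5 + 19×6 + 15×7 + 22×8 = 552
n = Σf = 108
Mean = 552 / 108 = 5.1111

5.111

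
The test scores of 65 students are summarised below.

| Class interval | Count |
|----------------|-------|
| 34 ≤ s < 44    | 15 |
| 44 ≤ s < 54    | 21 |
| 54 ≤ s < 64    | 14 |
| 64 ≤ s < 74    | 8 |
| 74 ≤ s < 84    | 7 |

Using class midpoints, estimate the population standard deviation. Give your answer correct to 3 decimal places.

Midpoints: 39, 49, 59, 69, 79
n = 65, Σfm = 3545, mean = 54.5385
Σfm² = 203745
Σf(m − x̄)² = Σfm² − (Σfm)²/n = 203745 − 3545²/65 = 10406.1538
Population variance = 10406.1538 / 65 = 160.0947
Standard deviation = √160.0947 = 12.6529

12.653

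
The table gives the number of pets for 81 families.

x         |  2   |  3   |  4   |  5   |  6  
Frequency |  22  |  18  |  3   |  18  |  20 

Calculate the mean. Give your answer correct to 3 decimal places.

3.951

Values: 2, 3, 4, 5, 6
Σfx = 22×2 + 18×3 + 3×4 + 18×5 + 20×6 = 320
n = Σf = 81
Mean = 320 / 81 = 3.9506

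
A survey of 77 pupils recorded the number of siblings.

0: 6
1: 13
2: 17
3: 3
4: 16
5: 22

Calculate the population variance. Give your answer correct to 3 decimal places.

2.948

Values: 0, 1, 2, 3, 4, 5
n = 77, Σfx = 230, mean = 2.9870
Σfx² = 914
Σf(x − x̄)² = Σfx² − (Σfx)²/n = 914 − 230²/77 = 226.9870
Population variance = 226.9870 / 77 = 2.9479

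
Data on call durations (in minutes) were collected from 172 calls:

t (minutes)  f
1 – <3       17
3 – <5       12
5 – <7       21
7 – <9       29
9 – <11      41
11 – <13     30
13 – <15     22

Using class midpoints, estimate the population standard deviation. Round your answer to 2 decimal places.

Midpoints: 2, 4, 6, 8, 10, 12, 14
n = 172, Σfm = 1518, mean = 8.8256
Σfm² = 15604
Σf(m − x̄)² = Σfm² − (Σfm)²/n = 15604 − 1518²/172 = 2206.7674
Population variance = 2206.7674 / 172 = 12.8300
Standard deviation = √12.8300 = 3.5819

3.58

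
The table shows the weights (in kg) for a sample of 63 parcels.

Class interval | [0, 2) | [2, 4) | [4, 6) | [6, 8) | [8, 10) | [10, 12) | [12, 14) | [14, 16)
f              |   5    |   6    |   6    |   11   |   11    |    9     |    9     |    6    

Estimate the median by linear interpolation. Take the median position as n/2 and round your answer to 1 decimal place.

8.6

Cumulative frequencies: 5, 11, 17, 28, 39, 48, 57, 63
n = 63; position = n/2 = 31.5.
This falls in the class [8, 10): L = 8, F = 28, f = 11, h = 2.
Median ≈ 8 + ((31.5 − 28) / 11) × 2 = 8.6364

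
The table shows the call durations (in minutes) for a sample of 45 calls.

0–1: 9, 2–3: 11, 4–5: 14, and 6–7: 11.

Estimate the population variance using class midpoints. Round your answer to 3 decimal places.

4.516

Midpoints: 0.5, 2.5, 4.5, 6.5
n = 45, Σfm = 166.5, mean = 3.7000
Σfm² = 819.25
Σf(m − x̄)² = Σfm² − (Σfm)²/n = 819.25 − 166.5²/45 = 203.2000
Population variance = 203.2000 / 45 = 4.5156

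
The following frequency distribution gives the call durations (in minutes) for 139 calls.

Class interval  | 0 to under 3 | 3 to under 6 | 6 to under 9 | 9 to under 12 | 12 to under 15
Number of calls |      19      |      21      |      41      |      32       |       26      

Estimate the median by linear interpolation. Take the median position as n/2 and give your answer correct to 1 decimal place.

Cumulative frequencies: 19, 40, 81, 113, 139
n = 139; position = n/2 = 69.5.
This falls in the class 6 to under 9: L = 6, F = 40, f = 41, h = 3.
Median ≈ 6 + ((69.5 − 40) / 41) × 3 = 8.1585

8.2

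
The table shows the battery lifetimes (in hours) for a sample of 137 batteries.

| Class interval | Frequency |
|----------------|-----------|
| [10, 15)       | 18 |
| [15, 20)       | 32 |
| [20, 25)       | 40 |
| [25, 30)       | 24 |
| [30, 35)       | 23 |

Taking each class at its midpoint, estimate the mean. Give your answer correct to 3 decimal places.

22.573

Midpoints: 12.5, 17.5, 22.5, 27.5, 32.5
Σfm = 18×12.5 + 32×17.5 + 40×22.5 + 24×27.5 + 23×32.5 = 3092.5
n = Σf = 137
Mean = 3092.5 / 137 = 22.5730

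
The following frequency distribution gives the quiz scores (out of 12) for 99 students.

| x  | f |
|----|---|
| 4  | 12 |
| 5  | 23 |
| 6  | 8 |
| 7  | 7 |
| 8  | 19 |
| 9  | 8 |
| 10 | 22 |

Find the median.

Cumulative frequencies: 12, 35, 43, 50, 69, 77, 99
n = 99, so the median is the value in position (n+1)/2 = 50.
Position 50 falls at value 7.

7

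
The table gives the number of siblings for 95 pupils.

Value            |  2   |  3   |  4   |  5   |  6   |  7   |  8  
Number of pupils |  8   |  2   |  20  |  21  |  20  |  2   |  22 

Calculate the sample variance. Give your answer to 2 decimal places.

Values: 2, 3, 4, 5, 6, 7, 8
n = 95, Σfx = 517, mean = 5.4421
Σfx² = 3121
Σf(x − x̄)² = Σfx² − (Σfx)²/n = 3121 − 517²/95 = 307.4316
Sample variance = 307.4316 / 94 = 3.2705

3.27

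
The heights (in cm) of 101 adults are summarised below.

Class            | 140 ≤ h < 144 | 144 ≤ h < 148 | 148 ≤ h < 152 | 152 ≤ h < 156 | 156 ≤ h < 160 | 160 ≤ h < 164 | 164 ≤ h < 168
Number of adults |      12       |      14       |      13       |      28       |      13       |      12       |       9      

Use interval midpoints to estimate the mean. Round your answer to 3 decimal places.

Midpoints: 142, 146, 150, 154, 158, 162, 166
Σfm = 12×142 + 14×146 + 13×150 + 28×154 + 13×158 + 12×162 + 9×166 = 15502
n = Σf = 101
Mean = 15502 / 101 = 153.4851

153.485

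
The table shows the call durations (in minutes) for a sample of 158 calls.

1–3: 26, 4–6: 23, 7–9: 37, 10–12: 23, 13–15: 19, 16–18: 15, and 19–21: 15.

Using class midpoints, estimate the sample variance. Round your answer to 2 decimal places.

Midpoints: 2, 5, 8, 11, 14, 17, 20
n = 158, Σfm = 1537, mean = 9.7278
Σfm² = 19889
Σf(m − x̄)² = Σfm² − (Σfm)²/n = 19889 − 1537²/158 = 4937.2975
Sample variance = 4937.2975 / 157 = 31.4478

31.45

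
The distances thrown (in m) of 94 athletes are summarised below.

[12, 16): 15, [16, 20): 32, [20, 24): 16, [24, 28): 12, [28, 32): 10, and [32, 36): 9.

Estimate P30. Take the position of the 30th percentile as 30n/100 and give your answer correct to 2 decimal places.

Cumulative frequencies: 15, 47, 63, 75, 85, 94
n = 94; position = 30n/100 = 28.2.
This falls in the class [16, 20): L = 16, F = 15, f = 32, h = 4.
30th percentile ≈ 16 + ((28.2 − 15) / 32) × 4 = 17.6500

17.65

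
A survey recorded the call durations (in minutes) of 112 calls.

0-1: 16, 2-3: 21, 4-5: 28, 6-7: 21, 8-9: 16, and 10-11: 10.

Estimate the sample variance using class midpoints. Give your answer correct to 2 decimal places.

Midpoints: 0.5, 2.5, 4.5, 6.5, 8.5, 10.5
n = 112, Σfm = 564, mean = 5.0357
Σfm² = 3848
Σf(m − x̄)² = Σfm² − (Σfm)²/n = 3848 − 564²/112 = 1007.8571
Sample variance = 1007.8571 / 111 = 9.0798

9.08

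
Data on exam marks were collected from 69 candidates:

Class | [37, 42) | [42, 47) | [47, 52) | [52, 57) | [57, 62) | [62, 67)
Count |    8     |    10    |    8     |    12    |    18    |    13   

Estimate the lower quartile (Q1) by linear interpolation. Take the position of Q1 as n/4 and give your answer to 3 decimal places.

Cumulative frequencies: 8, 18, 26, 38, 56, 69
n = 69; position = n/4 = 17.25.
This falls in the class [42, 47): L = 42, F = 8, f = 10, h = 5.
Lower quartile ≈ 42 + ((17.25 − 8) / 10) × 5 = 46.6250

46.625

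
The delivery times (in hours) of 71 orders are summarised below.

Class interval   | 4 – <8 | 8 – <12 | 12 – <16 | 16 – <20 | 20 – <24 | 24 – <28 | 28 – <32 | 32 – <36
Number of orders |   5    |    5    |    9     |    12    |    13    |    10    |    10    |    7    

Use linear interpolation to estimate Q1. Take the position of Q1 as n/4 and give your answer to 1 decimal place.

Cumulative frequencies: 5, 10, 19, 31, 44, 54, 64, 71
n = 71; position = n/4 = 17.75.
This falls in the class 12 – <16: L = 12, F = 10, f = 9, h = 4.
Lower quartile ≈ 12 + ((17.75 − 10) / 9) × 4 = 15.4444

15.4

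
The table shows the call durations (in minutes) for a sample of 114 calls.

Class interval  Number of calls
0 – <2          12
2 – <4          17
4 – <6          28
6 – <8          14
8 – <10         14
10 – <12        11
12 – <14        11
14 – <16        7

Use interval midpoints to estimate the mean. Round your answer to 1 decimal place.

7.0

Midpoints: 1, 3, 5, 7, 9, 11, 13, 15
Σfm = 12×1 + 17×3 + 28×5 + 14×7 + 14×9 + 11×11 + 11×13 + 7×15 = 796
n = Σf = 114
Mean = 796 / 114 = 6.9825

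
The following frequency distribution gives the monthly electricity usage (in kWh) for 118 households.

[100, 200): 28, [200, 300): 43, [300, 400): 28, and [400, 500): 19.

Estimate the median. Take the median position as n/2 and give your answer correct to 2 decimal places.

272.09

Cumulative frequencies: 28, 71, 99, 118
n = 118; position = n/2 = 59.
This falls in the class [200, 300): L = 200, F = 28, f = 43, h = 100.
Median ≈ 200 + ((59 − 28) / 43) × 100 = 272.0930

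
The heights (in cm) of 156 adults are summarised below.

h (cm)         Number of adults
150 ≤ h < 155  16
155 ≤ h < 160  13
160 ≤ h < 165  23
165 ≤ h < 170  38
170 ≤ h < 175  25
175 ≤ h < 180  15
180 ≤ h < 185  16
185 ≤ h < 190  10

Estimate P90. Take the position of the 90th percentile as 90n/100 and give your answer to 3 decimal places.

Cumulative frequencies: 16, 29, 52, 90, 115, 130, 146, 156
n = 156; position = 90n/100 = 140.4.
This falls in the class 180 ≤ h < 185: L = 180, F = 130, f = 16, h = 5.
90th percentile ≈ 180 + ((140.4 − 130) / 16) × 5 = 183.2500

183.250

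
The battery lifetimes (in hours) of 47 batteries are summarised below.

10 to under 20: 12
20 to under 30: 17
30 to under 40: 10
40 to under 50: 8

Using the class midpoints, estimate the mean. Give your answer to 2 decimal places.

Midpoints: 15, 25, 35, 45
Σfm = 12×15 + 17×25 + 10×35 + 8×45 = 1315
n = Σf = 47
Mean = 1315 / 47 = 27.9787

27.98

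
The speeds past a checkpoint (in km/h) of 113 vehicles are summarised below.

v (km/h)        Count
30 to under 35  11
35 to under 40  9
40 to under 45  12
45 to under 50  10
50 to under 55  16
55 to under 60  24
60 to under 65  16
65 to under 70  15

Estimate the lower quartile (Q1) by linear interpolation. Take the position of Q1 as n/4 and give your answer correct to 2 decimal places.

Cumulative frequencies: 11, 20, 32, 42, 58, 82, 98, 113
n = 113; position = n/4 = 28.25.
This falls in the class 40 to under 45: L = 40, F = 20, f = 12, h = 5.
Lower quartile ≈ 40 + ((28.25 − 20) / 12) × 5 = 43.4375

43.44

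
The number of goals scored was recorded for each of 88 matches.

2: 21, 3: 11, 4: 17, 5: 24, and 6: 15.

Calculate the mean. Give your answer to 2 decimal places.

4.01

Values: 2, 3, 4, 5, 6
Σfx = 21×2 + 11×3 + 17×4 + 24×5 + 15×6 = 353
n = Σf = 88
Mean = 353 / 88 = 4.0114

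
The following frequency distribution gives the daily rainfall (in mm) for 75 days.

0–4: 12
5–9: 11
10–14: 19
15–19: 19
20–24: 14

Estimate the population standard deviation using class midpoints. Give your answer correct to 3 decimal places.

6.635

Midpoints: 2, 7, 12, 17, 22
n = 75, Σfm = 960, mean = 12.8000
Σfm² = 15590
Σf(m − x̄)² = Σfm² − (Σfm)²/n = 15590 − 960²/75 = 3302.0000
Population variance = 3302.0000 / 75 = 44.0267
Standard deviation = √44.0267 = 6.6353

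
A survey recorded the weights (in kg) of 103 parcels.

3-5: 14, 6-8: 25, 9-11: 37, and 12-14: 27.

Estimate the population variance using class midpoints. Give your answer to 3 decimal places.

Midpoints: 4, 7, 10, 13
n = 103, Σfm = 952, mean = 9.2427
Σfm² = 9712
Σf(m − x̄)² = Σfm² − (Σfm)²/n = 9712 − 952²/103 = 912.9320
Population variance = 912.9320 / 103 = 8.8634

8.863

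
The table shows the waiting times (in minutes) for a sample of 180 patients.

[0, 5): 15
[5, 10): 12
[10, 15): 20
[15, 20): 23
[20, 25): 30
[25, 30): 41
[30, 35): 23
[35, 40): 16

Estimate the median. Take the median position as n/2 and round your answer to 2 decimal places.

Cumulative frequencies: 15, 27, 47, 70, 100, 141, 164, 180
n = 180; position = n/2 = 90.
This falls in the class [20, 25): L = 20, F = 70, f = 30, h = 5.
Median ≈ 20 + ((90 − 70) / 30) × 5 = 23.3333

23.33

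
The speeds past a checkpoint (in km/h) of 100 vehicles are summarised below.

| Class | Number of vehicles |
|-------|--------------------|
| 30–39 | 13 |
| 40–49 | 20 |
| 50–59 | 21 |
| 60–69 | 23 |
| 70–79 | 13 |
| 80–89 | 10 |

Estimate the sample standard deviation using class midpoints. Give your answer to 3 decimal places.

15.113

Midpoints: 34.5, 44.5, 54.5, 64.5, 74.5, 84.5
n = 100, Σfm = 5780, mean = 57.8000
Σfm² = 356695
Σf(m − x̄)² = Σfm² − (Σfm)²/n = 356695 − 5780²/100 = 22611.0000
Sample variance = 22611.0000 / 99 = 228.3939
Standard deviation = √228.3939 = 15.1127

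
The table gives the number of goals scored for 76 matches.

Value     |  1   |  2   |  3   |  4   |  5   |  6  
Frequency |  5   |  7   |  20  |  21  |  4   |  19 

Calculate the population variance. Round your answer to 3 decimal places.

2.268

Values: 1, 2, 3, 4, 5, 6
n = 76, Σfx = 297, mean = 3.9079
Σfx² = 1333
Σf(x − x̄)² = Σfx² − (Σfx)²/n = 1333 − 297²/76 = 172.3553
Population variance = 172.3553 / 76 = 2.2678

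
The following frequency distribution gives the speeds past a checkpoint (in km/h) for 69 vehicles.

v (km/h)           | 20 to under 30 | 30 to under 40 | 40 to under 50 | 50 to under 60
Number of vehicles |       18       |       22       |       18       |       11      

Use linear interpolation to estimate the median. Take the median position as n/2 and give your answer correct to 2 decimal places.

Cumulative frequencies: 18, 40, 58, 69
n = 69; position = n/2 = 34.5.
This falls in the class 30 to under 40: L = 30, F = 18, f = 22, h = 10.
Median ≈ 30 + ((34.5 − 18) / 22) × 10 = 37.5000

37.50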